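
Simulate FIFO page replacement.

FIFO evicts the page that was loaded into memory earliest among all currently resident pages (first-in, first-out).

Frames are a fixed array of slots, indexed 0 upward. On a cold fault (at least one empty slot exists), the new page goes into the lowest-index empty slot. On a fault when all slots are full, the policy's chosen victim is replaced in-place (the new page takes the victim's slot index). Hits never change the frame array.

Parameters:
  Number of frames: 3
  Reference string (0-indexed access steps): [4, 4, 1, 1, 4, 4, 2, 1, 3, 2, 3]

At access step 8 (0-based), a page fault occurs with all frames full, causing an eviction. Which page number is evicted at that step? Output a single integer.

Step 0: ref 4 -> FAULT, frames=[4,-,-]
Step 1: ref 4 -> HIT, frames=[4,-,-]
Step 2: ref 1 -> FAULT, frames=[4,1,-]
Step 3: ref 1 -> HIT, frames=[4,1,-]
Step 4: ref 4 -> HIT, frames=[4,1,-]
Step 5: ref 4 -> HIT, frames=[4,1,-]
Step 6: ref 2 -> FAULT, frames=[4,1,2]
Step 7: ref 1 -> HIT, frames=[4,1,2]
Step 8: ref 3 -> FAULT, evict 4, frames=[3,1,2]
At step 8: evicted page 4

Answer: 4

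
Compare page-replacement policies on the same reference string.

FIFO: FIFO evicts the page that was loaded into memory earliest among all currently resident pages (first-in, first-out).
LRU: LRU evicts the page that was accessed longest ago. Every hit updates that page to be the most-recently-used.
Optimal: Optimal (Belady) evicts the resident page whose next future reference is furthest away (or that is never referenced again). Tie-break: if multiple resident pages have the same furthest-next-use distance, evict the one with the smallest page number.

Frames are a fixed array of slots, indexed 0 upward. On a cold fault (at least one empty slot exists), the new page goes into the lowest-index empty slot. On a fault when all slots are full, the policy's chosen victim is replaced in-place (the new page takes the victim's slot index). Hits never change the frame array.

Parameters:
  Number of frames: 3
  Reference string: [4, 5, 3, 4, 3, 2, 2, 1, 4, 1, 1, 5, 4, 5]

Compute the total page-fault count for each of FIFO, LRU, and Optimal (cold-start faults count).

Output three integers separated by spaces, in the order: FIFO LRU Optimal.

Answer: 7 7 5

Derivation:
--- FIFO ---
  step 0: ref 4 -> FAULT, frames=[4,-,-] (faults so far: 1)
  step 1: ref 5 -> FAULT, frames=[4,5,-] (faults so far: 2)
  step 2: ref 3 -> FAULT, frames=[4,5,3] (faults so far: 3)
  step 3: ref 4 -> HIT, frames=[4,5,3] (faults so far: 3)
  step 4: ref 3 -> HIT, frames=[4,5,3] (faults so far: 3)
  step 5: ref 2 -> FAULT, evict 4, frames=[2,5,3] (faults so far: 4)
  step 6: ref 2 -> HIT, frames=[2,5,3] (faults so far: 4)
  step 7: ref 1 -> FAULT, evict 5, frames=[2,1,3] (faults so far: 5)
  step 8: ref 4 -> FAULT, evict 3, frames=[2,1,4] (faults so far: 6)
  step 9: ref 1 -> HIT, frames=[2,1,4] (faults so far: 6)
  step 10: ref 1 -> HIT, frames=[2,1,4] (faults so far: 6)
  step 11: ref 5 -> FAULT, evict 2, frames=[5,1,4] (faults so far: 7)
  step 12: ref 4 -> HIT, frames=[5,1,4] (faults so far: 7)
  step 13: ref 5 -> HIT, frames=[5,1,4] (faults so far: 7)
  FIFO total faults: 7
--- LRU ---
  step 0: ref 4 -> FAULT, frames=[4,-,-] (faults so far: 1)
  step 1: ref 5 -> FAULT, frames=[4,5,-] (faults so far: 2)
  step 2: ref 3 -> FAULT, frames=[4,5,3] (faults so far: 3)
  step 3: ref 4 -> HIT, frames=[4,5,3] (faults so far: 3)
  step 4: ref 3 -> HIT, frames=[4,5,3] (faults so far: 3)
  step 5: ref 2 -> FAULT, evict 5, frames=[4,2,3] (faults so far: 4)
  step 6: ref 2 -> HIT, frames=[4,2,3] (faults so far: 4)
  step 7: ref 1 -> FAULT, evict 4, frames=[1,2,3] (faults so far: 5)
  step 8: ref 4 -> FAULT, evict 3, frames=[1,2,4] (faults so far: 6)
  step 9: ref 1 -> HIT, frames=[1,2,4] (faults so far: 6)
  step 10: ref 1 -> HIT, frames=[1,2,4] (faults so far: 6)
  step 11: ref 5 -> FAULT, evict 2, frames=[1,5,4] (faults so far: 7)
  step 12: ref 4 -> HIT, frames=[1,5,4] (faults so far: 7)
  step 13: ref 5 -> HIT, frames=[1,5,4] (faults so far: 7)
  LRU total faults: 7
--- Optimal ---
  step 0: ref 4 -> FAULT, frames=[4,-,-] (faults so far: 1)
  step 1: ref 5 -> FAULT, frames=[4,5,-] (faults so far: 2)
  step 2: ref 3 -> FAULT, frames=[4,5,3] (faults so far: 3)
  step 3: ref 4 -> HIT, frames=[4,5,3] (faults so far: 3)
  step 4: ref 3 -> HIT, frames=[4,5,3] (faults so far: 3)
  step 5: ref 2 -> FAULT, evict 3, frames=[4,5,2] (faults so far: 4)
  step 6: ref 2 -> HIT, frames=[4,5,2] (faults so far: 4)
  step 7: ref 1 -> FAULT, evict 2, frames=[4,5,1] (faults so far: 5)
  step 8: ref 4 -> HIT, frames=[4,5,1] (faults so far: 5)
  step 9: ref 1 -> HIT, frames=[4,5,1] (faults so far: 5)
  step 10: ref 1 -> HIT, frames=[4,5,1] (faults so far: 5)
  step 11: ref 5 -> HIT, frames=[4,5,1] (faults so far: 5)
  step 12: ref 4 -> HIT, frames=[4,5,1] (faults so far: 5)
  step 13: ref 5 -> HIT, frames=[4,5,1] (faults so far: 5)
  Optimal total faults: 5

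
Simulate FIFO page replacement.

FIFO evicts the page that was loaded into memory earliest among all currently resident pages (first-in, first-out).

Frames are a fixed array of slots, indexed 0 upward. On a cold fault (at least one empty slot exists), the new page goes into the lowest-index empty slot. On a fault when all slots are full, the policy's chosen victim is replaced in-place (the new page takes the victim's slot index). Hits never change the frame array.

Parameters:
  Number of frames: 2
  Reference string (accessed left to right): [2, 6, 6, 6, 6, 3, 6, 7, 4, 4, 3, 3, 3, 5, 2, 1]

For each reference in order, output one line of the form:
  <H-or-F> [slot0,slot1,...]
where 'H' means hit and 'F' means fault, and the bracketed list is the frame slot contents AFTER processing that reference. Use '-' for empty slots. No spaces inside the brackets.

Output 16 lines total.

F [2,-]
F [2,6]
H [2,6]
H [2,6]
H [2,6]
F [3,6]
H [3,6]
F [3,7]
F [4,7]
H [4,7]
F [4,3]
H [4,3]
H [4,3]
F [5,3]
F [5,2]
F [1,2]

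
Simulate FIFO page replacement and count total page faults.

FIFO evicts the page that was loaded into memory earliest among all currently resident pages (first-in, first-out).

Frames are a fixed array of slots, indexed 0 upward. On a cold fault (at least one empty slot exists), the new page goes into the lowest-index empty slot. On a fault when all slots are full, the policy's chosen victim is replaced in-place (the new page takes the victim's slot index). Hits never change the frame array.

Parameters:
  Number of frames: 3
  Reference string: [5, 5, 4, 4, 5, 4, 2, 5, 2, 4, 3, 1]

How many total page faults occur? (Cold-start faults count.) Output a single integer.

Step 0: ref 5 → FAULT, frames=[5,-,-]
Step 1: ref 5 → HIT, frames=[5,-,-]
Step 2: ref 4 → FAULT, frames=[5,4,-]
Step 3: ref 4 → HIT, frames=[5,4,-]
Step 4: ref 5 → HIT, frames=[5,4,-]
Step 5: ref 4 → HIT, frames=[5,4,-]
Step 6: ref 2 → FAULT, frames=[5,4,2]
Step 7: ref 5 → HIT, frames=[5,4,2]
Step 8: ref 2 → HIT, frames=[5,4,2]
Step 9: ref 4 → HIT, frames=[5,4,2]
Step 10: ref 3 → FAULT (evict 5), frames=[3,4,2]
Step 11: ref 1 → FAULT (evict 4), frames=[3,1,2]
Total faults: 5

Answer: 5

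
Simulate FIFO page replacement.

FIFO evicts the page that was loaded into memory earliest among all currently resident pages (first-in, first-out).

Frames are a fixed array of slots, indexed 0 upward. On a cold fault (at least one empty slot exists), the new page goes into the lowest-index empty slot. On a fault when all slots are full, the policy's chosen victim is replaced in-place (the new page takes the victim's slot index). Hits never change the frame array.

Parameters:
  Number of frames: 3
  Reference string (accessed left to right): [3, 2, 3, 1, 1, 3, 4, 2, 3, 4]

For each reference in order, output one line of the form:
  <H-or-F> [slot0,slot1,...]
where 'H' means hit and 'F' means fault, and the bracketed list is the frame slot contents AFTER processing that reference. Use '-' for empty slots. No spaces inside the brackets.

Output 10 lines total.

F [3,-,-]
F [3,2,-]
H [3,2,-]
F [3,2,1]
H [3,2,1]
H [3,2,1]
F [4,2,1]
H [4,2,1]
F [4,3,1]
H [4,3,1]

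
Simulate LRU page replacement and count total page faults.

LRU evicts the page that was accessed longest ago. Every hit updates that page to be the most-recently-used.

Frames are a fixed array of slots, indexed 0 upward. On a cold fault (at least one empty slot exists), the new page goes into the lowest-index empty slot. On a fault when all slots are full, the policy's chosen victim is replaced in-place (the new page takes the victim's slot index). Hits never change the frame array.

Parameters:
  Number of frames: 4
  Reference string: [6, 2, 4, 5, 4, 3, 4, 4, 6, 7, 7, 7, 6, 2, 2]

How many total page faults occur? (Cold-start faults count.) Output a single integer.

Answer: 8

Derivation:
Step 0: ref 6 → FAULT, frames=[6,-,-,-]
Step 1: ref 2 → FAULT, frames=[6,2,-,-]
Step 2: ref 4 → FAULT, frames=[6,2,4,-]
Step 3: ref 5 → FAULT, frames=[6,2,4,5]
Step 4: ref 4 → HIT, frames=[6,2,4,5]
Step 5: ref 3 → FAULT (evict 6), frames=[3,2,4,5]
Step 6: ref 4 → HIT, frames=[3,2,4,5]
Step 7: ref 4 → HIT, frames=[3,2,4,5]
Step 8: ref 6 → FAULT (evict 2), frames=[3,6,4,5]
Step 9: ref 7 → FAULT (evict 5), frames=[3,6,4,7]
Step 10: ref 7 → HIT, frames=[3,6,4,7]
Step 11: ref 7 → HIT, frames=[3,6,4,7]
Step 12: ref 6 → HIT, frames=[3,6,4,7]
Step 13: ref 2 → FAULT (evict 3), frames=[2,6,4,7]
Step 14: ref 2 → HIT, frames=[2,6,4,7]
Total faults: 8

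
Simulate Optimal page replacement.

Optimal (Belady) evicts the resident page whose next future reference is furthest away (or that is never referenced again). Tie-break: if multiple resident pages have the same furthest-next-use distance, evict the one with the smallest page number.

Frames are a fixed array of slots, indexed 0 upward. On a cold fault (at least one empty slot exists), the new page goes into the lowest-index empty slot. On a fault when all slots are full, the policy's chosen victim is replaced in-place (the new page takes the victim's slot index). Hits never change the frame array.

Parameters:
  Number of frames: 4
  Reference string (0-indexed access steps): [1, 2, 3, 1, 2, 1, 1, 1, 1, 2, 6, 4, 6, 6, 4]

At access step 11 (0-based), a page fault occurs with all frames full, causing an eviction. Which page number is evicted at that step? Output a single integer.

Answer: 1

Derivation:
Step 0: ref 1 -> FAULT, frames=[1,-,-,-]
Step 1: ref 2 -> FAULT, frames=[1,2,-,-]
Step 2: ref 3 -> FAULT, frames=[1,2,3,-]
Step 3: ref 1 -> HIT, frames=[1,2,3,-]
Step 4: ref 2 -> HIT, frames=[1,2,3,-]
Step 5: ref 1 -> HIT, frames=[1,2,3,-]
Step 6: ref 1 -> HIT, frames=[1,2,3,-]
Step 7: ref 1 -> HIT, frames=[1,2,3,-]
Step 8: ref 1 -> HIT, frames=[1,2,3,-]
Step 9: ref 2 -> HIT, frames=[1,2,3,-]
Step 10: ref 6 -> FAULT, frames=[1,2,3,6]
Step 11: ref 4 -> FAULT, evict 1, frames=[4,2,3,6]
At step 11: evicted page 1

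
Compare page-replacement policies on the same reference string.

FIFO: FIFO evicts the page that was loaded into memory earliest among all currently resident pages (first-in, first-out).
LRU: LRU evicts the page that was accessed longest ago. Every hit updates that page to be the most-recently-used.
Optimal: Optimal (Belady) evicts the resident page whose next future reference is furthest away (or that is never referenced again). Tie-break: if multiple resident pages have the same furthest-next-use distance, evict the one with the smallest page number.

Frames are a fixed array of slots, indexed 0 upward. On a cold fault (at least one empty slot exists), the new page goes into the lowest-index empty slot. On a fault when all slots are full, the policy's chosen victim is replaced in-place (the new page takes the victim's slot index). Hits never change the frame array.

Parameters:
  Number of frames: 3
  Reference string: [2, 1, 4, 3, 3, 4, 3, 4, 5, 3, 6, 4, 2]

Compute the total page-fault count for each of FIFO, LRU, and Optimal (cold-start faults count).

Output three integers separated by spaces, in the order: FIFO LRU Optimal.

Answer: 8 8 7

Derivation:
--- FIFO ---
  step 0: ref 2 -> FAULT, frames=[2,-,-] (faults so far: 1)
  step 1: ref 1 -> FAULT, frames=[2,1,-] (faults so far: 2)
  step 2: ref 4 -> FAULT, frames=[2,1,4] (faults so far: 3)
  step 3: ref 3 -> FAULT, evict 2, frames=[3,1,4] (faults so far: 4)
  step 4: ref 3 -> HIT, frames=[3,1,4] (faults so far: 4)
  step 5: ref 4 -> HIT, frames=[3,1,4] (faults so far: 4)
  step 6: ref 3 -> HIT, frames=[3,1,4] (faults so far: 4)
  step 7: ref 4 -> HIT, frames=[3,1,4] (faults so far: 4)
  step 8: ref 5 -> FAULT, evict 1, frames=[3,5,4] (faults so far: 5)
  step 9: ref 3 -> HIT, frames=[3,5,4] (faults so far: 5)
  step 10: ref 6 -> FAULT, evict 4, frames=[3,5,6] (faults so far: 6)
  step 11: ref 4 -> FAULT, evict 3, frames=[4,5,6] (faults so far: 7)
  step 12: ref 2 -> FAULT, evict 5, frames=[4,2,6] (faults so far: 8)
  FIFO total faults: 8
--- LRU ---
  step 0: ref 2 -> FAULT, frames=[2,-,-] (faults so far: 1)
  step 1: ref 1 -> FAULT, frames=[2,1,-] (faults so far: 2)
  step 2: ref 4 -> FAULT, frames=[2,1,4] (faults so far: 3)
  step 3: ref 3 -> FAULT, evict 2, frames=[3,1,4] (faults so far: 4)
  step 4: ref 3 -> HIT, frames=[3,1,4] (faults so far: 4)
  step 5: ref 4 -> HIT, frames=[3,1,4] (faults so far: 4)
  step 6: ref 3 -> HIT, frames=[3,1,4] (faults so far: 4)
  step 7: ref 4 -> HIT, frames=[3,1,4] (faults so far: 4)
  step 8: ref 5 -> FAULT, evict 1, frames=[3,5,4] (faults so far: 5)
  step 9: ref 3 -> HIT, frames=[3,5,4] (faults so far: 5)
  step 10: ref 6 -> FAULT, evict 4, frames=[3,5,6] (faults so far: 6)
  step 11: ref 4 -> FAULT, evict 5, frames=[3,4,6] (faults so far: 7)
  step 12: ref 2 -> FAULT, evict 3, frames=[2,4,6] (faults so far: 8)
  LRU total faults: 8
--- Optimal ---
  step 0: ref 2 -> FAULT, frames=[2,-,-] (faults so far: 1)
  step 1: ref 1 -> FAULT, frames=[2,1,-] (faults so far: 2)
  step 2: ref 4 -> FAULT, frames=[2,1,4] (faults so far: 3)
  step 3: ref 3 -> FAULT, evict 1, frames=[2,3,4] (faults so far: 4)
  step 4: ref 3 -> HIT, frames=[2,3,4] (faults so far: 4)
  step 5: ref 4 -> HIT, frames=[2,3,4] (faults so far: 4)
  step 6: ref 3 -> HIT, frames=[2,3,4] (faults so far: 4)
  step 7: ref 4 -> HIT, frames=[2,3,4] (faults so far: 4)
  step 8: ref 5 -> FAULT, evict 2, frames=[5,3,4] (faults so far: 5)
  step 9: ref 3 -> HIT, frames=[5,3,4] (faults so far: 5)
  step 10: ref 6 -> FAULT, evict 3, frames=[5,6,4] (faults so far: 6)
  step 11: ref 4 -> HIT, frames=[5,6,4] (faults so far: 6)
  step 12: ref 2 -> FAULT, evict 4, frames=[5,6,2] (faults so far: 7)
  Optimal total faults: 7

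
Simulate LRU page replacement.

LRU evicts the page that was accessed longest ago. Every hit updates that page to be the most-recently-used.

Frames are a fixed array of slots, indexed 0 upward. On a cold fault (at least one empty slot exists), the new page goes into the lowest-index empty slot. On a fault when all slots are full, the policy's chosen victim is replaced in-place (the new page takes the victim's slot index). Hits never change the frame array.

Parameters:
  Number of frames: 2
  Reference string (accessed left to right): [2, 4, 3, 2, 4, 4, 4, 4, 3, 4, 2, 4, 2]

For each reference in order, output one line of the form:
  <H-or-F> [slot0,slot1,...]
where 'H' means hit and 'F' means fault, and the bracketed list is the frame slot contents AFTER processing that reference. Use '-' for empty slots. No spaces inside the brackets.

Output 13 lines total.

F [2,-]
F [2,4]
F [3,4]
F [3,2]
F [4,2]
H [4,2]
H [4,2]
H [4,2]
F [4,3]
H [4,3]
F [4,2]
H [4,2]
H [4,2]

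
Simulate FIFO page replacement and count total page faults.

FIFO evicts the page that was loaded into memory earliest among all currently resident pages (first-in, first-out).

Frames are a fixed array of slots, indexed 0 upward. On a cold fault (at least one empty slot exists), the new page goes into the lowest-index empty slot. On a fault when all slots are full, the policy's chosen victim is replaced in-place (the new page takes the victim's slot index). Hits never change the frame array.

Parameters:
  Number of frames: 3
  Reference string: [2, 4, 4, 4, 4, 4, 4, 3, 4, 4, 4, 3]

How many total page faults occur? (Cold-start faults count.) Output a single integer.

Answer: 3

Derivation:
Step 0: ref 2 → FAULT, frames=[2,-,-]
Step 1: ref 4 → FAULT, frames=[2,4,-]
Step 2: ref 4 → HIT, frames=[2,4,-]
Step 3: ref 4 → HIT, frames=[2,4,-]
Step 4: ref 4 → HIT, frames=[2,4,-]
Step 5: ref 4 → HIT, frames=[2,4,-]
Step 6: ref 4 → HIT, frames=[2,4,-]
Step 7: ref 3 → FAULT, frames=[2,4,3]
Step 8: ref 4 → HIT, frames=[2,4,3]
Step 9: ref 4 → HIT, frames=[2,4,3]
Step 10: ref 4 → HIT, frames=[2,4,3]
Step 11: ref 3 → HIT, frames=[2,4,3]
Total faults: 3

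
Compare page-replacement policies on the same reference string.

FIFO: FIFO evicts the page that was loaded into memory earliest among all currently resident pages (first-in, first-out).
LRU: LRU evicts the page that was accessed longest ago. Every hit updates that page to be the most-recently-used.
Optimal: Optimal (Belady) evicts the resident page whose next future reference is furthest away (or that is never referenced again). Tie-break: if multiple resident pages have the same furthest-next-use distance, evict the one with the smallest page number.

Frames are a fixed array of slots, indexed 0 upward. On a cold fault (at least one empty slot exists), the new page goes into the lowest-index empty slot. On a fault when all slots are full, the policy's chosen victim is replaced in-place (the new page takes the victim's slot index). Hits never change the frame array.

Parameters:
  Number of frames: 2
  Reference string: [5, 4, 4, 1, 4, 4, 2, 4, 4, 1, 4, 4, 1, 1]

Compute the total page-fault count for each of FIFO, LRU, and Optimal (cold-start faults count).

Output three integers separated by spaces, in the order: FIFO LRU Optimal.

--- FIFO ---
  step 0: ref 5 -> FAULT, frames=[5,-] (faults so far: 1)
  step 1: ref 4 -> FAULT, frames=[5,4] (faults so far: 2)
  step 2: ref 4 -> HIT, frames=[5,4] (faults so far: 2)
  step 3: ref 1 -> FAULT, evict 5, frames=[1,4] (faults so far: 3)
  step 4: ref 4 -> HIT, frames=[1,4] (faults so far: 3)
  step 5: ref 4 -> HIT, frames=[1,4] (faults so far: 3)
  step 6: ref 2 -> FAULT, evict 4, frames=[1,2] (faults so far: 4)
  step 7: ref 4 -> FAULT, evict 1, frames=[4,2] (faults so far: 5)
  step 8: ref 4 -> HIT, frames=[4,2] (faults so far: 5)
  step 9: ref 1 -> FAULT, evict 2, frames=[4,1] (faults so far: 6)
  step 10: ref 4 -> HIT, frames=[4,1] (faults so far: 6)
  step 11: ref 4 -> HIT, frames=[4,1] (faults so far: 6)
  step 12: ref 1 -> HIT, frames=[4,1] (faults so far: 6)
  step 13: ref 1 -> HIT, frames=[4,1] (faults so far: 6)
  FIFO total faults: 6
--- LRU ---
  step 0: ref 5 -> FAULT, frames=[5,-] (faults so far: 1)
  step 1: ref 4 -> FAULT, frames=[5,4] (faults so far: 2)
  step 2: ref 4 -> HIT, frames=[5,4] (faults so far: 2)
  step 3: ref 1 -> FAULT, evict 5, frames=[1,4] (faults so far: 3)
  step 4: ref 4 -> HIT, frames=[1,4] (faults so far: 3)
  step 5: ref 4 -> HIT, frames=[1,4] (faults so far: 3)
  step 6: ref 2 -> FAULT, evict 1, frames=[2,4] (faults so far: 4)
  step 7: ref 4 -> HIT, frames=[2,4] (faults so far: 4)
  step 8: ref 4 -> HIT, frames=[2,4] (faults so far: 4)
  step 9: ref 1 -> FAULT, evict 2, frames=[1,4] (faults so far: 5)
  step 10: ref 4 -> HIT, frames=[1,4] (faults so far: 5)
  step 11: ref 4 -> HIT, frames=[1,4] (faults so far: 5)
  step 12: ref 1 -> HIT, frames=[1,4] (faults so far: 5)
  step 13: ref 1 -> HIT, frames=[1,4] (faults so far: 5)
  LRU total faults: 5
--- Optimal ---
  step 0: ref 5 -> FAULT, frames=[5,-] (faults so far: 1)
  step 1: ref 4 -> FAULT, frames=[5,4] (faults so far: 2)
  step 2: ref 4 -> HIT, frames=[5,4] (faults so far: 2)
  step 3: ref 1 -> FAULT, evict 5, frames=[1,4] (faults so far: 3)
  step 4: ref 4 -> HIT, frames=[1,4] (faults so far: 3)
  step 5: ref 4 -> HIT, frames=[1,4] (faults so far: 3)
  step 6: ref 2 -> FAULT, evict 1, frames=[2,4] (faults so far: 4)
  step 7: ref 4 -> HIT, frames=[2,4] (faults so far: 4)
  step 8: ref 4 -> HIT, frames=[2,4] (faults so far: 4)
  step 9: ref 1 -> FAULT, evict 2, frames=[1,4] (faults so far: 5)
  step 10: ref 4 -> HIT, frames=[1,4] (faults so far: 5)
  step 11: ref 4 -> HIT, frames=[1,4] (faults so far: 5)
  step 12: ref 1 -> HIT, frames=[1,4] (faults so far: 5)
  step 13: ref 1 -> HIT, frames=[1,4] (faults so far: 5)
  Optimal total faults: 5

Answer: 6 5 5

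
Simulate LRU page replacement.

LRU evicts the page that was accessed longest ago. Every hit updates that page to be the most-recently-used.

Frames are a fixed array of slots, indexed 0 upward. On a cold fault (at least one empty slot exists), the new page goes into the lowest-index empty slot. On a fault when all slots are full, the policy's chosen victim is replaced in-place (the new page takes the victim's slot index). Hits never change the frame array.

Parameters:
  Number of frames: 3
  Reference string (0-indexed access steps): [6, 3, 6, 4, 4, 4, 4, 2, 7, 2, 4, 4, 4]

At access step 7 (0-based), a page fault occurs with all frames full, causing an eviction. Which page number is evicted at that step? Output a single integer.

Step 0: ref 6 -> FAULT, frames=[6,-,-]
Step 1: ref 3 -> FAULT, frames=[6,3,-]
Step 2: ref 6 -> HIT, frames=[6,3,-]
Step 3: ref 4 -> FAULT, frames=[6,3,4]
Step 4: ref 4 -> HIT, frames=[6,3,4]
Step 5: ref 4 -> HIT, frames=[6,3,4]
Step 6: ref 4 -> HIT, frames=[6,3,4]
Step 7: ref 2 -> FAULT, evict 3, frames=[6,2,4]
At step 7: evicted page 3

Answer: 3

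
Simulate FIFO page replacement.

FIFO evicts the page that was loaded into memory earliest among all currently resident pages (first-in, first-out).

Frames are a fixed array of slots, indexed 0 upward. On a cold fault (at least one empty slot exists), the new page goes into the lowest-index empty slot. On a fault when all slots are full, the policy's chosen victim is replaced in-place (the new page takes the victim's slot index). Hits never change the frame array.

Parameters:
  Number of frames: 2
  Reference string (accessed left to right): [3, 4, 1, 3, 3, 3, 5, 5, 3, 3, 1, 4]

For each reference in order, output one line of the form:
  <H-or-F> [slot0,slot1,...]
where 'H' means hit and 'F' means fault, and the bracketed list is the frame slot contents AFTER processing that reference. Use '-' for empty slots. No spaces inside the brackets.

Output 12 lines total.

F [3,-]
F [3,4]
F [1,4]
F [1,3]
H [1,3]
H [1,3]
F [5,3]
H [5,3]
H [5,3]
H [5,3]
F [5,1]
F [4,1]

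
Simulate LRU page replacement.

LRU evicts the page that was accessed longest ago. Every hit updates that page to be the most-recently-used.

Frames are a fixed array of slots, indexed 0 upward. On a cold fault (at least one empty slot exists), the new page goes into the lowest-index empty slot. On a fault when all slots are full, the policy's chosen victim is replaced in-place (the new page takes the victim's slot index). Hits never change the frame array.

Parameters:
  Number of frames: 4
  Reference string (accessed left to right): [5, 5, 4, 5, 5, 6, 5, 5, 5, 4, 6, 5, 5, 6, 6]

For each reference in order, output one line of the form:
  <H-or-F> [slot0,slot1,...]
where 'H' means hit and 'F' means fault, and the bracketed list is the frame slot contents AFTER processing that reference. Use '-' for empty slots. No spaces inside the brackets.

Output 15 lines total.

F [5,-,-,-]
H [5,-,-,-]
F [5,4,-,-]
H [5,4,-,-]
H [5,4,-,-]
F [5,4,6,-]
H [5,4,6,-]
H [5,4,6,-]
H [5,4,6,-]
H [5,4,6,-]
H [5,4,6,-]
H [5,4,6,-]
H [5,4,6,-]
H [5,4,6,-]
H [5,4,6,-]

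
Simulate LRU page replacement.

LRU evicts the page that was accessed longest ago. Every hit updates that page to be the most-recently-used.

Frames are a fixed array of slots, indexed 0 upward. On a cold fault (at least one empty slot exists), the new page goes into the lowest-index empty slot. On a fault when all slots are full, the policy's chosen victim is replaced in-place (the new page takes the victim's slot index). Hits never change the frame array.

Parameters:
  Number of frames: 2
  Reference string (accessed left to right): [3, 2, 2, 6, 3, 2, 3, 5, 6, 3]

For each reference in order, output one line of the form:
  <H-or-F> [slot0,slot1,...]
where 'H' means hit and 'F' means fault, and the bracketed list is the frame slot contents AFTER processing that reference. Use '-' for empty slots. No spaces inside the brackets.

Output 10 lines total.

F [3,-]
F [3,2]
H [3,2]
F [6,2]
F [6,3]
F [2,3]
H [2,3]
F [5,3]
F [5,6]
F [3,6]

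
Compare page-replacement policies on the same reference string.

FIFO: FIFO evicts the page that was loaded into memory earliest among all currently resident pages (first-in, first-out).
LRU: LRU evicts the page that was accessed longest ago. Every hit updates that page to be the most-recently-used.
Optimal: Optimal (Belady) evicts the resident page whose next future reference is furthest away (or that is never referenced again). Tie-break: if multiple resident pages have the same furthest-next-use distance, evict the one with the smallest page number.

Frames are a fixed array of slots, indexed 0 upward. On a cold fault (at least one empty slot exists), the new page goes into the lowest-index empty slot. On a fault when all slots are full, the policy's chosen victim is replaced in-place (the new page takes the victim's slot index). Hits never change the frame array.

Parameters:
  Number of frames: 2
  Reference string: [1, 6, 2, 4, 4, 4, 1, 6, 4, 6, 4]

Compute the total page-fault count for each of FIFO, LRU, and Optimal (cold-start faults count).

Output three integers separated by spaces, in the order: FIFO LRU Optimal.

Answer: 7 7 5

Derivation:
--- FIFO ---
  step 0: ref 1 -> FAULT, frames=[1,-] (faults so far: 1)
  step 1: ref 6 -> FAULT, frames=[1,6] (faults so far: 2)
  step 2: ref 2 -> FAULT, evict 1, frames=[2,6] (faults so far: 3)
  step 3: ref 4 -> FAULT, evict 6, frames=[2,4] (faults so far: 4)
  step 4: ref 4 -> HIT, frames=[2,4] (faults so far: 4)
  step 5: ref 4 -> HIT, frames=[2,4] (faults so far: 4)
  step 6: ref 1 -> FAULT, evict 2, frames=[1,4] (faults so far: 5)
  step 7: ref 6 -> FAULT, evict 4, frames=[1,6] (faults so far: 6)
  step 8: ref 4 -> FAULT, evict 1, frames=[4,6] (faults so far: 7)
  step 9: ref 6 -> HIT, frames=[4,6] (faults so far: 7)
  step 10: ref 4 -> HIT, frames=[4,6] (faults so far: 7)
  FIFO total faults: 7
--- LRU ---
  step 0: ref 1 -> FAULT, frames=[1,-] (faults so far: 1)
  step 1: ref 6 -> FAULT, frames=[1,6] (faults so far: 2)
  step 2: ref 2 -> FAULT, evict 1, frames=[2,6] (faults so far: 3)
  step 3: ref 4 -> FAULT, evict 6, frames=[2,4] (faults so far: 4)
  step 4: ref 4 -> HIT, frames=[2,4] (faults so far: 4)
  step 5: ref 4 -> HIT, frames=[2,4] (faults so far: 4)
  step 6: ref 1 -> FAULT, evict 2, frames=[1,4] (faults so far: 5)
  step 7: ref 6 -> FAULT, evict 4, frames=[1,6] (faults so far: 6)
  step 8: ref 4 -> FAULT, evict 1, frames=[4,6] (faults so far: 7)
  step 9: ref 6 -> HIT, frames=[4,6] (faults so far: 7)
  step 10: ref 4 -> HIT, frames=[4,6] (faults so far: 7)
  LRU total faults: 7
--- Optimal ---
  step 0: ref 1 -> FAULT, frames=[1,-] (faults so far: 1)
  step 1: ref 6 -> FAULT, frames=[1,6] (faults so far: 2)
  step 2: ref 2 -> FAULT, evict 6, frames=[1,2] (faults so far: 3)
  step 3: ref 4 -> FAULT, evict 2, frames=[1,4] (faults so far: 4)
  step 4: ref 4 -> HIT, frames=[1,4] (faults so far: 4)
  step 5: ref 4 -> HIT, frames=[1,4] (faults so far: 4)
  step 6: ref 1 -> HIT, frames=[1,4] (faults so far: 4)
  step 7: ref 6 -> FAULT, evict 1, frames=[6,4] (faults so far: 5)
  step 8: ref 4 -> HIT, frames=[6,4] (faults so far: 5)
  step 9: ref 6 -> HIT, frames=[6,4] (faults so far: 5)
  step 10: ref 4 -> HIT, frames=[6,4] (faults so far: 5)
  Optimal total faults: 5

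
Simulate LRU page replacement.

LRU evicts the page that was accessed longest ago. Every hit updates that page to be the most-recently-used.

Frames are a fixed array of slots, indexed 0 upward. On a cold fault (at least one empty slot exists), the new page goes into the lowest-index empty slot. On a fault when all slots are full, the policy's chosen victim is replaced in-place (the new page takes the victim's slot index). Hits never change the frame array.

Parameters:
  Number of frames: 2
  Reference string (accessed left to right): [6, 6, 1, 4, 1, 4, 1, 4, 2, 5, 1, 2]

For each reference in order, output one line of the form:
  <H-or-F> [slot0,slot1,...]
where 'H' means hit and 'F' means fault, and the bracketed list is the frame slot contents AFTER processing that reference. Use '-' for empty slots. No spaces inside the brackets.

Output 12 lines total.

F [6,-]
H [6,-]
F [6,1]
F [4,1]
H [4,1]
H [4,1]
H [4,1]
H [4,1]
F [4,2]
F [5,2]
F [5,1]
F [2,1]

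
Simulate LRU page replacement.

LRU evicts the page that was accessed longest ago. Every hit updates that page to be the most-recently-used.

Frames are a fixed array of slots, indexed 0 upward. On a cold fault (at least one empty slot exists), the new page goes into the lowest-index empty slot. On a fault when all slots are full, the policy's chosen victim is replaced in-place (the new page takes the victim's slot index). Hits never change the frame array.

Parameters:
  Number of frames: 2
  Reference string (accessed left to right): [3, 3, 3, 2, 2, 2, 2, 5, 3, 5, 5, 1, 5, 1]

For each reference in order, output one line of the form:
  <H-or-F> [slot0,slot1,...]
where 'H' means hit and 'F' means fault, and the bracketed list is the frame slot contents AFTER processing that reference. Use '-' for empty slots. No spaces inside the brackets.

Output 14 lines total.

F [3,-]
H [3,-]
H [3,-]
F [3,2]
H [3,2]
H [3,2]
H [3,2]
F [5,2]
F [5,3]
H [5,3]
H [5,3]
F [5,1]
H [5,1]
H [5,1]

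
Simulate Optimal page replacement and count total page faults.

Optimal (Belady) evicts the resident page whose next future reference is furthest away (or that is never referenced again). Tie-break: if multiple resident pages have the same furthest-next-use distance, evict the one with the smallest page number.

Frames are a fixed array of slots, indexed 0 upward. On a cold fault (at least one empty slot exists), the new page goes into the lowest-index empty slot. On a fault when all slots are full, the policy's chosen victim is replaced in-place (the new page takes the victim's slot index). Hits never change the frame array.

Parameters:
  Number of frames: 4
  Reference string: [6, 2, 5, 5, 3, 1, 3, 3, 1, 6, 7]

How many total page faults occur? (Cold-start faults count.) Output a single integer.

Answer: 6

Derivation:
Step 0: ref 6 → FAULT, frames=[6,-,-,-]
Step 1: ref 2 → FAULT, frames=[6,2,-,-]
Step 2: ref 5 → FAULT, frames=[6,2,5,-]
Step 3: ref 5 → HIT, frames=[6,2,5,-]
Step 4: ref 3 → FAULT, frames=[6,2,5,3]
Step 5: ref 1 → FAULT (evict 2), frames=[6,1,5,3]
Step 6: ref 3 → HIT, frames=[6,1,5,3]
Step 7: ref 3 → HIT, frames=[6,1,5,3]
Step 8: ref 1 → HIT, frames=[6,1,5,3]
Step 9: ref 6 → HIT, frames=[6,1,5,3]
Step 10: ref 7 → FAULT (evict 1), frames=[6,7,5,3]
Total faults: 6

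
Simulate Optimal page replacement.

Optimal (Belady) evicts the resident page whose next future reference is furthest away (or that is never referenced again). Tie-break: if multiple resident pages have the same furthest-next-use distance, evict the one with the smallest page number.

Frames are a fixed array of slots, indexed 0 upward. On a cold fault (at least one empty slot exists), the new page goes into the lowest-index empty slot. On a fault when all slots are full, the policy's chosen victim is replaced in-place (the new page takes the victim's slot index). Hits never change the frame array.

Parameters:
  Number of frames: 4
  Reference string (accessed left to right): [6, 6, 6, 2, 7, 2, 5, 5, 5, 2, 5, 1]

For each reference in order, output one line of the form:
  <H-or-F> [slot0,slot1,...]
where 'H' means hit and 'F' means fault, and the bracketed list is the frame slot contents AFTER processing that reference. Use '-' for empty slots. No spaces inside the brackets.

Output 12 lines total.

F [6,-,-,-]
H [6,-,-,-]
H [6,-,-,-]
F [6,2,-,-]
F [6,2,7,-]
H [6,2,7,-]
F [6,2,7,5]
H [6,2,7,5]
H [6,2,7,5]
H [6,2,7,5]
H [6,2,7,5]
F [6,1,7,5]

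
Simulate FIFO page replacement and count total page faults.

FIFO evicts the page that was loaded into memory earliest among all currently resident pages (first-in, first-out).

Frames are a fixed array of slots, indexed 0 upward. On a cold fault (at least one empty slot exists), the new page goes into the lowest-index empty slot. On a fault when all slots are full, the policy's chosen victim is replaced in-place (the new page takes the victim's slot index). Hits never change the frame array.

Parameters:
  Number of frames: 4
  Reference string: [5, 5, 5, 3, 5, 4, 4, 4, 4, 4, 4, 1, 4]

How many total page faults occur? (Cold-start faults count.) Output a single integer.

Answer: 4

Derivation:
Step 0: ref 5 → FAULT, frames=[5,-,-,-]
Step 1: ref 5 → HIT, frames=[5,-,-,-]
Step 2: ref 5 → HIT, frames=[5,-,-,-]
Step 3: ref 3 → FAULT, frames=[5,3,-,-]
Step 4: ref 5 → HIT, frames=[5,3,-,-]
Step 5: ref 4 → FAULT, frames=[5,3,4,-]
Step 6: ref 4 → HIT, frames=[5,3,4,-]
Step 7: ref 4 → HIT, frames=[5,3,4,-]
Step 8: ref 4 → HIT, frames=[5,3,4,-]
Step 9: ref 4 → HIT, frames=[5,3,4,-]
Step 10: ref 4 → HIT, frames=[5,3,4,-]
Step 11: ref 1 → FAULT, frames=[5,3,4,1]
Step 12: ref 4 → HIT, frames=[5,3,4,1]
Total faults: 4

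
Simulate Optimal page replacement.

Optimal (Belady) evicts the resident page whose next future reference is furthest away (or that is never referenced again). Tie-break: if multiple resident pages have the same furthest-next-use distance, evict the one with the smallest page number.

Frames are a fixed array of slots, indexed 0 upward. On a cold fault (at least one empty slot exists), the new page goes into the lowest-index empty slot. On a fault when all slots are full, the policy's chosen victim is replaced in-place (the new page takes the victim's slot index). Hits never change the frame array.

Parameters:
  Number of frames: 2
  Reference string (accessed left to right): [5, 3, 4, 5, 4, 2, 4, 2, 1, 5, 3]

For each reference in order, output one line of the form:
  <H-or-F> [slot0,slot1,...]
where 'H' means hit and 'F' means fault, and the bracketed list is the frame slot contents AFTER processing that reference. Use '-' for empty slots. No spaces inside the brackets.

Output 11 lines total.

F [5,-]
F [5,3]
F [5,4]
H [5,4]
H [5,4]
F [2,4]
H [2,4]
H [2,4]
F [1,4]
F [5,4]
F [5,3]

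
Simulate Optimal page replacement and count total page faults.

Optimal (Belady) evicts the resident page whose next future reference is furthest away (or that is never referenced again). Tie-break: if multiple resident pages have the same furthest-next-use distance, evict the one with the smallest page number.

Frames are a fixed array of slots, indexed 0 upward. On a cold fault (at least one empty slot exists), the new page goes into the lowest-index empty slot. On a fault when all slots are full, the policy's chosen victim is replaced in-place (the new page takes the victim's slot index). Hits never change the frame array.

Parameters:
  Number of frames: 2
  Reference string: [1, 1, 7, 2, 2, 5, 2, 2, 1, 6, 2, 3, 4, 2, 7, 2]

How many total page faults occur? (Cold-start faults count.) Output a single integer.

Answer: 9

Derivation:
Step 0: ref 1 → FAULT, frames=[1,-]
Step 1: ref 1 → HIT, frames=[1,-]
Step 2: ref 7 → FAULT, frames=[1,7]
Step 3: ref 2 → FAULT (evict 7), frames=[1,2]
Step 4: ref 2 → HIT, frames=[1,2]
Step 5: ref 5 → FAULT (evict 1), frames=[5,2]
Step 6: ref 2 → HIT, frames=[5,2]
Step 7: ref 2 → HIT, frames=[5,2]
Step 8: ref 1 → FAULT (evict 5), frames=[1,2]
Step 9: ref 6 → FAULT (evict 1), frames=[6,2]
Step 10: ref 2 → HIT, frames=[6,2]
Step 11: ref 3 → FAULT (evict 6), frames=[3,2]
Step 12: ref 4 → FAULT (evict 3), frames=[4,2]
Step 13: ref 2 → HIT, frames=[4,2]
Step 14: ref 7 → FAULT (evict 4), frames=[7,2]
Step 15: ref 2 → HIT, frames=[7,2]
Total faults: 9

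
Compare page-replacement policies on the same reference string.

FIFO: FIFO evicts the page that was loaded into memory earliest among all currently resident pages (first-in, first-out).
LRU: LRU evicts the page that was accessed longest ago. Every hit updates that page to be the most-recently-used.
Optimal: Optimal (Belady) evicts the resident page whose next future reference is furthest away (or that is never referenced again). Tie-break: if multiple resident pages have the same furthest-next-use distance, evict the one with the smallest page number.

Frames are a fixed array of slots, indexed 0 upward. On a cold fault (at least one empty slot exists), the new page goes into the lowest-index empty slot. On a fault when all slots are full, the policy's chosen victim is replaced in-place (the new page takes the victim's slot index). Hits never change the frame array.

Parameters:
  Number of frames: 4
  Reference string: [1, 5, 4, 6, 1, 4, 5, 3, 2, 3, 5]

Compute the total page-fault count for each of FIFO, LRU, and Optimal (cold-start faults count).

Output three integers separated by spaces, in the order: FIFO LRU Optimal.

Answer: 7 6 6

Derivation:
--- FIFO ---
  step 0: ref 1 -> FAULT, frames=[1,-,-,-] (faults so far: 1)
  step 1: ref 5 -> FAULT, frames=[1,5,-,-] (faults so far: 2)
  step 2: ref 4 -> FAULT, frames=[1,5,4,-] (faults so far: 3)
  step 3: ref 6 -> FAULT, frames=[1,5,4,6] (faults so far: 4)
  step 4: ref 1 -> HIT, frames=[1,5,4,6] (faults so far: 4)
  step 5: ref 4 -> HIT, frames=[1,5,4,6] (faults so far: 4)
  step 6: ref 5 -> HIT, frames=[1,5,4,6] (faults so far: 4)
  step 7: ref 3 -> FAULT, evict 1, frames=[3,5,4,6] (faults so far: 5)
  step 8: ref 2 -> FAULT, evict 5, frames=[3,2,4,6] (faults so far: 6)
  step 9: ref 3 -> HIT, frames=[3,2,4,6] (faults so far: 6)
  step 10: ref 5 -> FAULT, evict 4, frames=[3,2,5,6] (faults so far: 7)
  FIFO total faults: 7
--- LRU ---
  step 0: ref 1 -> FAULT, frames=[1,-,-,-] (faults so far: 1)
  step 1: ref 5 -> FAULT, frames=[1,5,-,-] (faults so far: 2)
  step 2: ref 4 -> FAULT, frames=[1,5,4,-] (faults so far: 3)
  step 3: ref 6 -> FAULT, frames=[1,5,4,6] (faults so far: 4)
  step 4: ref 1 -> HIT, frames=[1,5,4,6] (faults so far: 4)
  step 5: ref 4 -> HIT, frames=[1,5,4,6] (faults so far: 4)
  step 6: ref 5 -> HIT, frames=[1,5,4,6] (faults so far: 4)
  step 7: ref 3 -> FAULT, evict 6, frames=[1,5,4,3] (faults so far: 5)
  step 8: ref 2 -> FAULT, evict 1, frames=[2,5,4,3] (faults so far: 6)
  step 9: ref 3 -> HIT, frames=[2,5,4,3] (faults so far: 6)
  step 10: ref 5 -> HIT, frames=[2,5,4,3] (faults so far: 6)
  LRU total faults: 6
--- Optimal ---
  step 0: ref 1 -> FAULT, frames=[1,-,-,-] (faults so far: 1)
  step 1: ref 5 -> FAULT, frames=[1,5,-,-] (faults so far: 2)
  step 2: ref 4 -> FAULT, frames=[1,5,4,-] (faults so far: 3)
  step 3: ref 6 -> FAULT, frames=[1,5,4,6] (faults so far: 4)
  step 4: ref 1 -> HIT, frames=[1,5,4,6] (faults so far: 4)
  step 5: ref 4 -> HIT, frames=[1,5,4,6] (faults so far: 4)
  step 6: ref 5 -> HIT, frames=[1,5,4,6] (faults so far: 4)
  step 7: ref 3 -> FAULT, evict 1, frames=[3,5,4,6] (faults so far: 5)
  step 8: ref 2 -> FAULT, evict 4, frames=[3,5,2,6] (faults so far: 6)
  step 9: ref 3 -> HIT, frames=[3,5,2,6] (faults so far: 6)
  step 10: ref 5 -> HIT, frames=[3,5,2,6] (faults so far: 6)
  Optimal total faults: 6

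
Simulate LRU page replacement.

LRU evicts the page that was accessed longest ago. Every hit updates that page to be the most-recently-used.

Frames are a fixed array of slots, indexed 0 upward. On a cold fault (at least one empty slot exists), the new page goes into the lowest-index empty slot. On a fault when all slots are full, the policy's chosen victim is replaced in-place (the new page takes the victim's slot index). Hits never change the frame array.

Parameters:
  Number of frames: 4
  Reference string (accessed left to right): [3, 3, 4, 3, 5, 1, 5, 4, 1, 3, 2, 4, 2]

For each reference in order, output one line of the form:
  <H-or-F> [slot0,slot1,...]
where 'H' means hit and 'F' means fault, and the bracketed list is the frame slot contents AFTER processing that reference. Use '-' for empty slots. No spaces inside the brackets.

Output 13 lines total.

F [3,-,-,-]
H [3,-,-,-]
F [3,4,-,-]
H [3,4,-,-]
F [3,4,5,-]
F [3,4,5,1]
H [3,4,5,1]
H [3,4,5,1]
H [3,4,5,1]
H [3,4,5,1]
F [3,4,2,1]
H [3,4,2,1]
H [3,4,2,1]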